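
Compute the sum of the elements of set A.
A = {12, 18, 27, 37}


Set A = {12, 18, 27, 37}
Sum = 12 + 18 + 27 + 37 = 94

94


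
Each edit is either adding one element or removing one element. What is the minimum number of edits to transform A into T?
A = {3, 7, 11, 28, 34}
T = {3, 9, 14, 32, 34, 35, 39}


Set A = {3, 7, 11, 28, 34}
Set T = {3, 9, 14, 32, 34, 35, 39}
Elements to remove from A (in A, not in T): {7, 11, 28} → 3 removals
Elements to add to A (in T, not in A): {9, 14, 32, 35, 39} → 5 additions
Total edits = 3 + 5 = 8

8


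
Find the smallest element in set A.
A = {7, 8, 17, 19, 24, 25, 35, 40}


Set A = {7, 8, 17, 19, 24, 25, 35, 40}
Elements in ascending order: 7, 8, 17, 19, 24, 25, 35, 40
The smallest element is 7.

7


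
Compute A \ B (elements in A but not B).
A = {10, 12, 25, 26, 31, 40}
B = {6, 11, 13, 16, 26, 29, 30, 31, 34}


Set A = {10, 12, 25, 26, 31, 40}
Set B = {6, 11, 13, 16, 26, 29, 30, 31, 34}
A \ B includes elements in A that are not in B.
Check each element of A:
10 (not in B, keep), 12 (not in B, keep), 25 (not in B, keep), 26 (in B, remove), 31 (in B, remove), 40 (not in B, keep)
A \ B = {10, 12, 25, 40}

{10, 12, 25, 40}


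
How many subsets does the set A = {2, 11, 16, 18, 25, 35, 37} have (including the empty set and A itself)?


Set A = {2, 11, 16, 18, 25, 35, 37}
|A| = 7
The power set P(A) contains all subsets of A.
|P(A)| = 2^|A| = 2^7 = 128

128


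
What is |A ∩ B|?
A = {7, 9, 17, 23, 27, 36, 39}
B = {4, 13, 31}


Set A = {7, 9, 17, 23, 27, 36, 39}
Set B = {4, 13, 31}
A ∩ B = {}
|A ∩ B| = 0

0


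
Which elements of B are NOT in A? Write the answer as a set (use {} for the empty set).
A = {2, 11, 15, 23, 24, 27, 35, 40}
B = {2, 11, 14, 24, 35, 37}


Set A = {2, 11, 15, 23, 24, 27, 35, 40}
Set B = {2, 11, 14, 24, 35, 37}
Check each element of B against A:
2 ∈ A, 11 ∈ A, 14 ∉ A (include), 24 ∈ A, 35 ∈ A, 37 ∉ A (include)
Elements of B not in A: {14, 37}

{14, 37}


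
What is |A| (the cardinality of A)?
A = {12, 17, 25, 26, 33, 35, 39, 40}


Set A = {12, 17, 25, 26, 33, 35, 39, 40}
Listing elements: 12, 17, 25, 26, 33, 35, 39, 40
Counting: 8 elements
|A| = 8

8


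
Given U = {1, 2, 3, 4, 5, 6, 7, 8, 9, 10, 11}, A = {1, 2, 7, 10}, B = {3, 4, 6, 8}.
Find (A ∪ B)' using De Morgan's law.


U = {1, 2, 3, 4, 5, 6, 7, 8, 9, 10, 11}
A = {1, 2, 7, 10}, B = {3, 4, 6, 8}
A ∪ B = {1, 2, 3, 4, 6, 7, 8, 10}
(A ∪ B)' = U \ (A ∪ B) = {5, 9, 11}
Verification via A' ∩ B': A' = {3, 4, 5, 6, 8, 9, 11}, B' = {1, 2, 5, 7, 9, 10, 11}
A' ∩ B' = {5, 9, 11} ✓

{5, 9, 11}


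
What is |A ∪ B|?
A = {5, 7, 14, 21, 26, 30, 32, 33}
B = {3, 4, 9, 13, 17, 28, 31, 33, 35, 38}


Set A = {5, 7, 14, 21, 26, 30, 32, 33}, |A| = 8
Set B = {3, 4, 9, 13, 17, 28, 31, 33, 35, 38}, |B| = 10
A ∩ B = {33}, |A ∩ B| = 1
|A ∪ B| = |A| + |B| - |A ∩ B| = 8 + 10 - 1 = 17

17


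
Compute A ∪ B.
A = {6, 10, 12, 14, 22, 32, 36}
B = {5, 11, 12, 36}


Set A = {6, 10, 12, 14, 22, 32, 36}
Set B = {5, 11, 12, 36}
A ∪ B includes all elements in either set.
Elements from A: {6, 10, 12, 14, 22, 32, 36}
Elements from B not already included: {5, 11}
A ∪ B = {5, 6, 10, 11, 12, 14, 22, 32, 36}

{5, 6, 10, 11, 12, 14, 22, 32, 36}


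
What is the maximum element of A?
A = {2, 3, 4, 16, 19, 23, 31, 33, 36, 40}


Set A = {2, 3, 4, 16, 19, 23, 31, 33, 36, 40}
Elements in ascending order: 2, 3, 4, 16, 19, 23, 31, 33, 36, 40
The largest element is 40.

40


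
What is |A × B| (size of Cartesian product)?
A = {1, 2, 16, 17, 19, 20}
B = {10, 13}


Set A = {1, 2, 16, 17, 19, 20} has 6 elements.
Set B = {10, 13} has 2 elements.
|A × B| = |A| × |B| = 6 × 2 = 12

12


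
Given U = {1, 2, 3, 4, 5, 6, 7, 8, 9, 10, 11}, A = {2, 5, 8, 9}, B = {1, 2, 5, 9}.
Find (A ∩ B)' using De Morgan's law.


U = {1, 2, 3, 4, 5, 6, 7, 8, 9, 10, 11}
A = {2, 5, 8, 9}, B = {1, 2, 5, 9}
A ∩ B = {2, 5, 9}
(A ∩ B)' = U \ (A ∩ B) = {1, 3, 4, 6, 7, 8, 10, 11}
Verification via A' ∪ B': A' = {1, 3, 4, 6, 7, 10, 11}, B' = {3, 4, 6, 7, 8, 10, 11}
A' ∪ B' = {1, 3, 4, 6, 7, 8, 10, 11} ✓

{1, 3, 4, 6, 7, 8, 10, 11}


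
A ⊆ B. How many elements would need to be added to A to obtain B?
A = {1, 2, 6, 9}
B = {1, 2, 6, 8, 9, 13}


Set A = {1, 2, 6, 9}, |A| = 4
Set B = {1, 2, 6, 8, 9, 13}, |B| = 6
Since A ⊆ B: B \ A = {8, 13}
|B| - |A| = 6 - 4 = 2

2


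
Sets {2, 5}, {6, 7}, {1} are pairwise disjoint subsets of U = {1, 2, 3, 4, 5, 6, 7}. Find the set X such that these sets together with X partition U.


U = {1, 2, 3, 4, 5, 6, 7}
Shown blocks: {2, 5}, {6, 7}, {1}
A partition's blocks are pairwise disjoint and cover U, so the missing block = U \ (union of shown blocks).
Union of shown blocks: {1, 2, 5, 6, 7}
Missing block = U \ (union) = {3, 4}

{3, 4}


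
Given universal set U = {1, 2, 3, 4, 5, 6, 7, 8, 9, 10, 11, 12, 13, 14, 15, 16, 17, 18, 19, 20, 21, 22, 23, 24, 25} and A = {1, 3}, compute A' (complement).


Universal set U = {1, 2, 3, 4, 5, 6, 7, 8, 9, 10, 11, 12, 13, 14, 15, 16, 17, 18, 19, 20, 21, 22, 23, 24, 25}
Set A = {1, 3}
A' = U \ A = elements in U but not in A
Checking each element of U:
1 (in A, exclude), 2 (not in A, include), 3 (in A, exclude), 4 (not in A, include), 5 (not in A, include), 6 (not in A, include), 7 (not in A, include), 8 (not in A, include), 9 (not in A, include), 10 (not in A, include), 11 (not in A, include), 12 (not in A, include), 13 (not in A, include), 14 (not in A, include), 15 (not in A, include), 16 (not in A, include), 17 (not in A, include), 18 (not in A, include), 19 (not in A, include), 20 (not in A, include), 21 (not in A, include), 22 (not in A, include), 23 (not in A, include), 24 (not in A, include), 25 (not in A, include)
A' = {2, 4, 5, 6, 7, 8, 9, 10, 11, 12, 13, 14, 15, 16, 17, 18, 19, 20, 21, 22, 23, 24, 25}

{2, 4, 5, 6, 7, 8, 9, 10, 11, 12, 13, 14, 15, 16, 17, 18, 19, 20, 21, 22, 23, 24, 25}


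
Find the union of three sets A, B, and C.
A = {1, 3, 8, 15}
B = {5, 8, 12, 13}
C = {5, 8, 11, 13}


Set A = {1, 3, 8, 15}
Set B = {5, 8, 12, 13}
Set C = {5, 8, 11, 13}
First, A ∪ B = {1, 3, 5, 8, 12, 13, 15}
Then, (A ∪ B) ∪ C = {1, 3, 5, 8, 11, 12, 13, 15}

{1, 3, 5, 8, 11, 12, 13, 15}


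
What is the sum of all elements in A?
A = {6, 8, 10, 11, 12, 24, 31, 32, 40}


Set A = {6, 8, 10, 11, 12, 24, 31, 32, 40}
Sum = 6 + 8 + 10 + 11 + 12 + 24 + 31 + 32 + 40 = 174

174


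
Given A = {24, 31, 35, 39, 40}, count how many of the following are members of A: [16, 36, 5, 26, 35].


Set A = {24, 31, 35, 39, 40}
Candidates: [16, 36, 5, 26, 35]
Check each candidate:
16 ∉ A, 36 ∉ A, 5 ∉ A, 26 ∉ A, 35 ∈ A
Count of candidates in A: 1

1


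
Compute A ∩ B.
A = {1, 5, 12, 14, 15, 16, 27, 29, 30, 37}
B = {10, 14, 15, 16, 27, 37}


Set A = {1, 5, 12, 14, 15, 16, 27, 29, 30, 37}
Set B = {10, 14, 15, 16, 27, 37}
A ∩ B includes only elements in both sets.
Check each element of A against B:
1 ✗, 5 ✗, 12 ✗, 14 ✓, 15 ✓, 16 ✓, 27 ✓, 29 ✗, 30 ✗, 37 ✓
A ∩ B = {14, 15, 16, 27, 37}

{14, 15, 16, 27, 37}


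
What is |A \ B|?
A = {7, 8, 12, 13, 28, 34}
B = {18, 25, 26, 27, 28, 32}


Set A = {7, 8, 12, 13, 28, 34}
Set B = {18, 25, 26, 27, 28, 32}
A \ B = {7, 8, 12, 13, 34}
|A \ B| = 5

5


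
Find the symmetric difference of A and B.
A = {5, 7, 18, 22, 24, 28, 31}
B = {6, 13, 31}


Set A = {5, 7, 18, 22, 24, 28, 31}
Set B = {6, 13, 31}
A △ B = (A \ B) ∪ (B \ A)
Elements in A but not B: {5, 7, 18, 22, 24, 28}
Elements in B but not A: {6, 13}
A △ B = {5, 6, 7, 13, 18, 22, 24, 28}

{5, 6, 7, 13, 18, 22, 24, 28}


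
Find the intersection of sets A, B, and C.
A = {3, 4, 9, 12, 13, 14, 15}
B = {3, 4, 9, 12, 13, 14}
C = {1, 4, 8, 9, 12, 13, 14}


Set A = {3, 4, 9, 12, 13, 14, 15}
Set B = {3, 4, 9, 12, 13, 14}
Set C = {1, 4, 8, 9, 12, 13, 14}
First, A ∩ B = {3, 4, 9, 12, 13, 14}
Then, (A ∩ B) ∩ C = {4, 9, 12, 13, 14}

{4, 9, 12, 13, 14}


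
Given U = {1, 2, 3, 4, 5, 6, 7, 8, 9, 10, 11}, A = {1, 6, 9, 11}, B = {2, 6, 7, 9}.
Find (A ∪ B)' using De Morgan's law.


U = {1, 2, 3, 4, 5, 6, 7, 8, 9, 10, 11}
A = {1, 6, 9, 11}, B = {2, 6, 7, 9}
A ∪ B = {1, 2, 6, 7, 9, 11}
(A ∪ B)' = U \ (A ∪ B) = {3, 4, 5, 8, 10}
Verification via A' ∩ B': A' = {2, 3, 4, 5, 7, 8, 10}, B' = {1, 3, 4, 5, 8, 10, 11}
A' ∩ B' = {3, 4, 5, 8, 10} ✓

{3, 4, 5, 8, 10}


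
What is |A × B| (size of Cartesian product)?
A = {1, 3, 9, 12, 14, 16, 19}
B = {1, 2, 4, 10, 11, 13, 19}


Set A = {1, 3, 9, 12, 14, 16, 19} has 7 elements.
Set B = {1, 2, 4, 10, 11, 13, 19} has 7 elements.
|A × B| = |A| × |B| = 7 × 7 = 49

49


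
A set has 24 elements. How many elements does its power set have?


The set has 24 elements.
The power set contains all possible subsets.
|P(A)| = 2^|A| = 2^24 = 16777216

16777216


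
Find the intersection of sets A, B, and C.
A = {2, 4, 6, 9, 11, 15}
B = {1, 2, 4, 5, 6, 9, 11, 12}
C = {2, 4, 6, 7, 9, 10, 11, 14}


Set A = {2, 4, 6, 9, 11, 15}
Set B = {1, 2, 4, 5, 6, 9, 11, 12}
Set C = {2, 4, 6, 7, 9, 10, 11, 14}
First, A ∩ B = {2, 4, 6, 9, 11}
Then, (A ∩ B) ∩ C = {2, 4, 6, 9, 11}

{2, 4, 6, 9, 11}


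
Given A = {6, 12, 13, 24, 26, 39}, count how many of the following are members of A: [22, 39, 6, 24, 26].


Set A = {6, 12, 13, 24, 26, 39}
Candidates: [22, 39, 6, 24, 26]
Check each candidate:
22 ∉ A, 39 ∈ A, 6 ∈ A, 24 ∈ A, 26 ∈ A
Count of candidates in A: 4

4


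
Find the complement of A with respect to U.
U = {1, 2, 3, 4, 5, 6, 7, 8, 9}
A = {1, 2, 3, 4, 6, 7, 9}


Universal set U = {1, 2, 3, 4, 5, 6, 7, 8, 9}
Set A = {1, 2, 3, 4, 6, 7, 9}
A' = U \ A = elements in U but not in A
Checking each element of U:
1 (in A, exclude), 2 (in A, exclude), 3 (in A, exclude), 4 (in A, exclude), 5 (not in A, include), 6 (in A, exclude), 7 (in A, exclude), 8 (not in A, include), 9 (in A, exclude)
A' = {5, 8}

{5, 8}


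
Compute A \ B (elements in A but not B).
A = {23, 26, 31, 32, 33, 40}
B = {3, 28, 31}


Set A = {23, 26, 31, 32, 33, 40}
Set B = {3, 28, 31}
A \ B includes elements in A that are not in B.
Check each element of A:
23 (not in B, keep), 26 (not in B, keep), 31 (in B, remove), 32 (not in B, keep), 33 (not in B, keep), 40 (not in B, keep)
A \ B = {23, 26, 32, 33, 40}

{23, 26, 32, 33, 40}


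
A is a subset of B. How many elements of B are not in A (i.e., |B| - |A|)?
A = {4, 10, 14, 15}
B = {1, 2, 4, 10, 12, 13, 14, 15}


Set A = {4, 10, 14, 15}, |A| = 4
Set B = {1, 2, 4, 10, 12, 13, 14, 15}, |B| = 8
Since A ⊆ B: B \ A = {1, 2, 12, 13}
|B| - |A| = 8 - 4 = 4

4


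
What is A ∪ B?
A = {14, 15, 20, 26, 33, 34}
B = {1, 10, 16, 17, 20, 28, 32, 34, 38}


Set A = {14, 15, 20, 26, 33, 34}
Set B = {1, 10, 16, 17, 20, 28, 32, 34, 38}
A ∪ B includes all elements in either set.
Elements from A: {14, 15, 20, 26, 33, 34}
Elements from B not already included: {1, 10, 16, 17, 28, 32, 38}
A ∪ B = {1, 10, 14, 15, 16, 17, 20, 26, 28, 32, 33, 34, 38}

{1, 10, 14, 15, 16, 17, 20, 26, 28, 32, 33, 34, 38}


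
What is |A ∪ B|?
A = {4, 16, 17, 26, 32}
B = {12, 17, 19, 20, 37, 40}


Set A = {4, 16, 17, 26, 32}, |A| = 5
Set B = {12, 17, 19, 20, 37, 40}, |B| = 6
A ∩ B = {17}, |A ∩ B| = 1
|A ∪ B| = |A| + |B| - |A ∩ B| = 5 + 6 - 1 = 10

10


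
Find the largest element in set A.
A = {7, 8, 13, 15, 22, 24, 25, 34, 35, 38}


Set A = {7, 8, 13, 15, 22, 24, 25, 34, 35, 38}
Elements in ascending order: 7, 8, 13, 15, 22, 24, 25, 34, 35, 38
The largest element is 38.

38


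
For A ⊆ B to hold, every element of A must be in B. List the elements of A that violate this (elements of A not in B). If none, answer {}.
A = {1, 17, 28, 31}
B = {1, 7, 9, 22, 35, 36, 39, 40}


Set A = {1, 17, 28, 31}
Set B = {1, 7, 9, 22, 35, 36, 39, 40}
Check each element of A against B:
1 ∈ B, 17 ∉ B (include), 28 ∉ B (include), 31 ∉ B (include)
Elements of A not in B: {17, 28, 31}

{17, 28, 31}


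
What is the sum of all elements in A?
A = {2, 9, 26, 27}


Set A = {2, 9, 26, 27}
Sum = 2 + 9 + 26 + 27 = 64

64


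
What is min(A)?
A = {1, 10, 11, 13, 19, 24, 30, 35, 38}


Set A = {1, 10, 11, 13, 19, 24, 30, 35, 38}
Elements in ascending order: 1, 10, 11, 13, 19, 24, 30, 35, 38
The smallest element is 1.

1


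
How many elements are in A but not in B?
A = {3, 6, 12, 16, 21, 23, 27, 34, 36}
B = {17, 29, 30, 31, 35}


Set A = {3, 6, 12, 16, 21, 23, 27, 34, 36}
Set B = {17, 29, 30, 31, 35}
A \ B = {3, 6, 12, 16, 21, 23, 27, 34, 36}
|A \ B| = 9

9


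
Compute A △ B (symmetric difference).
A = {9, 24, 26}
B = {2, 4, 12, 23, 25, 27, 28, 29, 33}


Set A = {9, 24, 26}
Set B = {2, 4, 12, 23, 25, 27, 28, 29, 33}
A △ B = (A \ B) ∪ (B \ A)
Elements in A but not B: {9, 24, 26}
Elements in B but not A: {2, 4, 12, 23, 25, 27, 28, 29, 33}
A △ B = {2, 4, 9, 12, 23, 24, 25, 26, 27, 28, 29, 33}

{2, 4, 9, 12, 23, 24, 25, 26, 27, 28, 29, 33}


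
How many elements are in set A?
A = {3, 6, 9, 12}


Set A = {3, 6, 9, 12}
Listing elements: 3, 6, 9, 12
Counting: 4 elements
|A| = 4

4


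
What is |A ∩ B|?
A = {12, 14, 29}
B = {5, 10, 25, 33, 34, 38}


Set A = {12, 14, 29}
Set B = {5, 10, 25, 33, 34, 38}
A ∩ B = {}
|A ∩ B| = 0

0


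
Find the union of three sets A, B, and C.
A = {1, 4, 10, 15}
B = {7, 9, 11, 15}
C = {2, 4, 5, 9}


Set A = {1, 4, 10, 15}
Set B = {7, 9, 11, 15}
Set C = {2, 4, 5, 9}
First, A ∪ B = {1, 4, 7, 9, 10, 11, 15}
Then, (A ∪ B) ∪ C = {1, 2, 4, 5, 7, 9, 10, 11, 15}

{1, 2, 4, 5, 7, 9, 10, 11, 15}


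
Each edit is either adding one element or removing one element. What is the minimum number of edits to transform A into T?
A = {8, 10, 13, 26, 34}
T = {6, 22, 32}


Set A = {8, 10, 13, 26, 34}
Set T = {6, 22, 32}
Elements to remove from A (in A, not in T): {8, 10, 13, 26, 34} → 5 removals
Elements to add to A (in T, not in A): {6, 22, 32} → 3 additions
Total edits = 5 + 3 = 8

8


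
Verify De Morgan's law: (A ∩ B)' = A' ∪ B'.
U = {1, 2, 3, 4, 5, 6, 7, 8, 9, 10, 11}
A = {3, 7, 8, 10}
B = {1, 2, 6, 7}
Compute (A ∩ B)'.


U = {1, 2, 3, 4, 5, 6, 7, 8, 9, 10, 11}
A = {3, 7, 8, 10}, B = {1, 2, 6, 7}
A ∩ B = {7}
(A ∩ B)' = U \ (A ∩ B) = {1, 2, 3, 4, 5, 6, 8, 9, 10, 11}
Verification via A' ∪ B': A' = {1, 2, 4, 5, 6, 9, 11}, B' = {3, 4, 5, 8, 9, 10, 11}
A' ∪ B' = {1, 2, 3, 4, 5, 6, 8, 9, 10, 11} ✓

{1, 2, 3, 4, 5, 6, 8, 9, 10, 11}


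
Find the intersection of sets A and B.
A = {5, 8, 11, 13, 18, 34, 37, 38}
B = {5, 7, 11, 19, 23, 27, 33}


Set A = {5, 8, 11, 13, 18, 34, 37, 38}
Set B = {5, 7, 11, 19, 23, 27, 33}
A ∩ B includes only elements in both sets.
Check each element of A against B:
5 ✓, 8 ✗, 11 ✓, 13 ✗, 18 ✗, 34 ✗, 37 ✗, 38 ✗
A ∩ B = {5, 11}

{5, 11}


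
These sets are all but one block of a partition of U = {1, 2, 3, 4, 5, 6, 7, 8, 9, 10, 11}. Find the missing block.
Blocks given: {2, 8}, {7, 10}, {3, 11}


U = {1, 2, 3, 4, 5, 6, 7, 8, 9, 10, 11}
Shown blocks: {2, 8}, {7, 10}, {3, 11}
A partition's blocks are pairwise disjoint and cover U, so the missing block = U \ (union of shown blocks).
Union of shown blocks: {2, 3, 7, 8, 10, 11}
Missing block = U \ (union) = {1, 4, 5, 6, 9}

{1, 4, 5, 6, 9}


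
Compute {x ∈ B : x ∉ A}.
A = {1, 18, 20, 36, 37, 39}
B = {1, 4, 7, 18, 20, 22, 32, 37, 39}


Set A = {1, 18, 20, 36, 37, 39}
Set B = {1, 4, 7, 18, 20, 22, 32, 37, 39}
Check each element of B against A:
1 ∈ A, 4 ∉ A (include), 7 ∉ A (include), 18 ∈ A, 20 ∈ A, 22 ∉ A (include), 32 ∉ A (include), 37 ∈ A, 39 ∈ A
Elements of B not in A: {4, 7, 22, 32}

{4, 7, 22, 32}


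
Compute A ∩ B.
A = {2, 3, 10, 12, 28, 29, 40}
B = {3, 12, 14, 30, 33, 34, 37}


Set A = {2, 3, 10, 12, 28, 29, 40}
Set B = {3, 12, 14, 30, 33, 34, 37}
A ∩ B includes only elements in both sets.
Check each element of A against B:
2 ✗, 3 ✓, 10 ✗, 12 ✓, 28 ✗, 29 ✗, 40 ✗
A ∩ B = {3, 12}

{3, 12}


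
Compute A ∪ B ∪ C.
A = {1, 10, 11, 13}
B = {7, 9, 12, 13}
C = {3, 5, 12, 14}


Set A = {1, 10, 11, 13}
Set B = {7, 9, 12, 13}
Set C = {3, 5, 12, 14}
First, A ∪ B = {1, 7, 9, 10, 11, 12, 13}
Then, (A ∪ B) ∪ C = {1, 3, 5, 7, 9, 10, 11, 12, 13, 14}

{1, 3, 5, 7, 9, 10, 11, 12, 13, 14}


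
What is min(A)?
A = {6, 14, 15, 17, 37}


Set A = {6, 14, 15, 17, 37}
Elements in ascending order: 6, 14, 15, 17, 37
The smallest element is 6.

6


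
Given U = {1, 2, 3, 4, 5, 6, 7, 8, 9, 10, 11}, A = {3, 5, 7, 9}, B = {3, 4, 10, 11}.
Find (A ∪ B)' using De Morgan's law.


U = {1, 2, 3, 4, 5, 6, 7, 8, 9, 10, 11}
A = {3, 5, 7, 9}, B = {3, 4, 10, 11}
A ∪ B = {3, 4, 5, 7, 9, 10, 11}
(A ∪ B)' = U \ (A ∪ B) = {1, 2, 6, 8}
Verification via A' ∩ B': A' = {1, 2, 4, 6, 8, 10, 11}, B' = {1, 2, 5, 6, 7, 8, 9}
A' ∩ B' = {1, 2, 6, 8} ✓

{1, 2, 6, 8}


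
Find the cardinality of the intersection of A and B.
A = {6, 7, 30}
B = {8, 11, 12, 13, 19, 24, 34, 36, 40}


Set A = {6, 7, 30}
Set B = {8, 11, 12, 13, 19, 24, 34, 36, 40}
A ∩ B = {}
|A ∩ B| = 0

0


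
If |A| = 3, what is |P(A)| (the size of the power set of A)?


The set has 3 elements.
The power set contains all possible subsets.
|P(A)| = 2^|A| = 2^3 = 8

8


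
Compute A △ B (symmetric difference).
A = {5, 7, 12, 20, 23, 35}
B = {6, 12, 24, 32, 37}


Set A = {5, 7, 12, 20, 23, 35}
Set B = {6, 12, 24, 32, 37}
A △ B = (A \ B) ∪ (B \ A)
Elements in A but not B: {5, 7, 20, 23, 35}
Elements in B but not A: {6, 24, 32, 37}
A △ B = {5, 6, 7, 20, 23, 24, 32, 35, 37}

{5, 6, 7, 20, 23, 24, 32, 35, 37}


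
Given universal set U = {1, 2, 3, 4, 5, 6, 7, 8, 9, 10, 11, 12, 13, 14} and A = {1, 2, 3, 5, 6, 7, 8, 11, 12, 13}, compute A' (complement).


Universal set U = {1, 2, 3, 4, 5, 6, 7, 8, 9, 10, 11, 12, 13, 14}
Set A = {1, 2, 3, 5, 6, 7, 8, 11, 12, 13}
A' = U \ A = elements in U but not in A
Checking each element of U:
1 (in A, exclude), 2 (in A, exclude), 3 (in A, exclude), 4 (not in A, include), 5 (in A, exclude), 6 (in A, exclude), 7 (in A, exclude), 8 (in A, exclude), 9 (not in A, include), 10 (not in A, include), 11 (in A, exclude), 12 (in A, exclude), 13 (in A, exclude), 14 (not in A, include)
A' = {4, 9, 10, 14}

{4, 9, 10, 14}


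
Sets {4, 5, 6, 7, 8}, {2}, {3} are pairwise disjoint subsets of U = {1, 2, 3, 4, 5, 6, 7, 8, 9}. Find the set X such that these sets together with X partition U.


U = {1, 2, 3, 4, 5, 6, 7, 8, 9}
Shown blocks: {4, 5, 6, 7, 8}, {2}, {3}
A partition's blocks are pairwise disjoint and cover U, so the missing block = U \ (union of shown blocks).
Union of shown blocks: {2, 3, 4, 5, 6, 7, 8}
Missing block = U \ (union) = {1, 9}

{1, 9}


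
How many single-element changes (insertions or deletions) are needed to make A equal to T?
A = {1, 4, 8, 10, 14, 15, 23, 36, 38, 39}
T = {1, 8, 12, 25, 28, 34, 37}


Set A = {1, 4, 8, 10, 14, 15, 23, 36, 38, 39}
Set T = {1, 8, 12, 25, 28, 34, 37}
Elements to remove from A (in A, not in T): {4, 10, 14, 15, 23, 36, 38, 39} → 8 removals
Elements to add to A (in T, not in A): {12, 25, 28, 34, 37} → 5 additions
Total edits = 8 + 5 = 13

13


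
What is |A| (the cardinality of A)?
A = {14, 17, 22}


Set A = {14, 17, 22}
Listing elements: 14, 17, 22
Counting: 3 elements
|A| = 3

3


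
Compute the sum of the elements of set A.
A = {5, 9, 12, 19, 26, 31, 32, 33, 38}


Set A = {5, 9, 12, 19, 26, 31, 32, 33, 38}
Sum = 5 + 9 + 12 + 19 + 26 + 31 + 32 + 33 + 38 = 205

205


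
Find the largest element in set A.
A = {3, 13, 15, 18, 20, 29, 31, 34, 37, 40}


Set A = {3, 13, 15, 18, 20, 29, 31, 34, 37, 40}
Elements in ascending order: 3, 13, 15, 18, 20, 29, 31, 34, 37, 40
The largest element is 40.

40


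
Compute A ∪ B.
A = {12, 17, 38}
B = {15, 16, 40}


Set A = {12, 17, 38}
Set B = {15, 16, 40}
A ∪ B includes all elements in either set.
Elements from A: {12, 17, 38}
Elements from B not already included: {15, 16, 40}
A ∪ B = {12, 15, 16, 17, 38, 40}

{12, 15, 16, 17, 38, 40}


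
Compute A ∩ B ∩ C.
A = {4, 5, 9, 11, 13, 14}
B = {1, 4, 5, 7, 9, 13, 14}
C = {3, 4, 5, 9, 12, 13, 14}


Set A = {4, 5, 9, 11, 13, 14}
Set B = {1, 4, 5, 7, 9, 13, 14}
Set C = {3, 4, 5, 9, 12, 13, 14}
First, A ∩ B = {4, 5, 9, 13, 14}
Then, (A ∩ B) ∩ C = {4, 5, 9, 13, 14}

{4, 5, 9, 13, 14}


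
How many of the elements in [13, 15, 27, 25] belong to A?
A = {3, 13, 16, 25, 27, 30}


Set A = {3, 13, 16, 25, 27, 30}
Candidates: [13, 15, 27, 25]
Check each candidate:
13 ∈ A, 15 ∉ A, 27 ∈ A, 25 ∈ A
Count of candidates in A: 3

3


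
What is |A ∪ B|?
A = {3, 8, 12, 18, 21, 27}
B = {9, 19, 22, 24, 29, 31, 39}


Set A = {3, 8, 12, 18, 21, 27}, |A| = 6
Set B = {9, 19, 22, 24, 29, 31, 39}, |B| = 7
A ∩ B = {}, |A ∩ B| = 0
|A ∪ B| = |A| + |B| - |A ∩ B| = 6 + 7 - 0 = 13

13


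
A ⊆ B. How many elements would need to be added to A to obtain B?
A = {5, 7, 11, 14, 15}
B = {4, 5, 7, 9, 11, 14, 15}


Set A = {5, 7, 11, 14, 15}, |A| = 5
Set B = {4, 5, 7, 9, 11, 14, 15}, |B| = 7
Since A ⊆ B: B \ A = {4, 9}
|B| - |A| = 7 - 5 = 2

2


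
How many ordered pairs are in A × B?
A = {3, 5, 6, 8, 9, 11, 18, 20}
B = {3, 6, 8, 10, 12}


Set A = {3, 5, 6, 8, 9, 11, 18, 20} has 8 elements.
Set B = {3, 6, 8, 10, 12} has 5 elements.
|A × B| = |A| × |B| = 8 × 5 = 40

40


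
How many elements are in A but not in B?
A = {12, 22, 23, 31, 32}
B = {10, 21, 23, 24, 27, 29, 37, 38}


Set A = {12, 22, 23, 31, 32}
Set B = {10, 21, 23, 24, 27, 29, 37, 38}
A \ B = {12, 22, 31, 32}
|A \ B| = 4

4


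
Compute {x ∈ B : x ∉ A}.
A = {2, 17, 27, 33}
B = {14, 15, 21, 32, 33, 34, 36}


Set A = {2, 17, 27, 33}
Set B = {14, 15, 21, 32, 33, 34, 36}
Check each element of B against A:
14 ∉ A (include), 15 ∉ A (include), 21 ∉ A (include), 32 ∉ A (include), 33 ∈ A, 34 ∉ A (include), 36 ∉ A (include)
Elements of B not in A: {14, 15, 21, 32, 34, 36}

{14, 15, 21, 32, 34, 36}


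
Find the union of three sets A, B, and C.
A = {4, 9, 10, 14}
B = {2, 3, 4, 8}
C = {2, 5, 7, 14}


Set A = {4, 9, 10, 14}
Set B = {2, 3, 4, 8}
Set C = {2, 5, 7, 14}
First, A ∪ B = {2, 3, 4, 8, 9, 10, 14}
Then, (A ∪ B) ∪ C = {2, 3, 4, 5, 7, 8, 9, 10, 14}

{2, 3, 4, 5, 7, 8, 9, 10, 14}


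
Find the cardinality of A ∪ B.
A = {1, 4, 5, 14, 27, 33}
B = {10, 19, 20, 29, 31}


Set A = {1, 4, 5, 14, 27, 33}, |A| = 6
Set B = {10, 19, 20, 29, 31}, |B| = 5
A ∩ B = {}, |A ∩ B| = 0
|A ∪ B| = |A| + |B| - |A ∩ B| = 6 + 5 - 0 = 11

11


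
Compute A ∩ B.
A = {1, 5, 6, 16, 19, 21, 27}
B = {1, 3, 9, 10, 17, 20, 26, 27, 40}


Set A = {1, 5, 6, 16, 19, 21, 27}
Set B = {1, 3, 9, 10, 17, 20, 26, 27, 40}
A ∩ B includes only elements in both sets.
Check each element of A against B:
1 ✓, 5 ✗, 6 ✗, 16 ✗, 19 ✗, 21 ✗, 27 ✓
A ∩ B = {1, 27}

{1, 27}


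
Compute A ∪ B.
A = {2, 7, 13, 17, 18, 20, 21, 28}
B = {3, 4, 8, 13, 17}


Set A = {2, 7, 13, 17, 18, 20, 21, 28}
Set B = {3, 4, 8, 13, 17}
A ∪ B includes all elements in either set.
Elements from A: {2, 7, 13, 17, 18, 20, 21, 28}
Elements from B not already included: {3, 4, 8}
A ∪ B = {2, 3, 4, 7, 8, 13, 17, 18, 20, 21, 28}

{2, 3, 4, 7, 8, 13, 17, 18, 20, 21, 28}


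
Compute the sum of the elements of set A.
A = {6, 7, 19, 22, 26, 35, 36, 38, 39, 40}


Set A = {6, 7, 19, 22, 26, 35, 36, 38, 39, 40}
Sum = 6 + 7 + 19 + 22 + 26 + 35 + 36 + 38 + 39 + 40 = 268

268


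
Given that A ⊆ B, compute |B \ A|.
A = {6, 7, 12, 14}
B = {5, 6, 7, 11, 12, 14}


Set A = {6, 7, 12, 14}, |A| = 4
Set B = {5, 6, 7, 11, 12, 14}, |B| = 6
Since A ⊆ B: B \ A = {5, 11}
|B| - |A| = 6 - 4 = 2

2


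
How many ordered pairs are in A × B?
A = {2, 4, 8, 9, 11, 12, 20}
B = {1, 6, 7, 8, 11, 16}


Set A = {2, 4, 8, 9, 11, 12, 20} has 7 elements.
Set B = {1, 6, 7, 8, 11, 16} has 6 elements.
|A × B| = |A| × |B| = 7 × 6 = 42

42


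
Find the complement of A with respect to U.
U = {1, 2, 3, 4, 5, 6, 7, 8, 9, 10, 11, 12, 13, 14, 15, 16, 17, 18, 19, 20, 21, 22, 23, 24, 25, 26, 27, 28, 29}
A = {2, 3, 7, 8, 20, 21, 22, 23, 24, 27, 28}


Universal set U = {1, 2, 3, 4, 5, 6, 7, 8, 9, 10, 11, 12, 13, 14, 15, 16, 17, 18, 19, 20, 21, 22, 23, 24, 25, 26, 27, 28, 29}
Set A = {2, 3, 7, 8, 20, 21, 22, 23, 24, 27, 28}
A' = U \ A = elements in U but not in A
Checking each element of U:
1 (not in A, include), 2 (in A, exclude), 3 (in A, exclude), 4 (not in A, include), 5 (not in A, include), 6 (not in A, include), 7 (in A, exclude), 8 (in A, exclude), 9 (not in A, include), 10 (not in A, include), 11 (not in A, include), 12 (not in A, include), 13 (not in A, include), 14 (not in A, include), 15 (not in A, include), 16 (not in A, include), 17 (not in A, include), 18 (not in A, include), 19 (not in A, include), 20 (in A, exclude), 21 (in A, exclude), 22 (in A, exclude), 23 (in A, exclude), 24 (in A, exclude), 25 (not in A, include), 26 (not in A, include), 27 (in A, exclude), 28 (in A, exclude), 29 (not in A, include)
A' = {1, 4, 5, 6, 9, 10, 11, 12, 13, 14, 15, 16, 17, 18, 19, 25, 26, 29}

{1, 4, 5, 6, 9, 10, 11, 12, 13, 14, 15, 16, 17, 18, 19, 25, 26, 29}


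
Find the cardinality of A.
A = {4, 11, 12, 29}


Set A = {4, 11, 12, 29}
Listing elements: 4, 11, 12, 29
Counting: 4 elements
|A| = 4

4


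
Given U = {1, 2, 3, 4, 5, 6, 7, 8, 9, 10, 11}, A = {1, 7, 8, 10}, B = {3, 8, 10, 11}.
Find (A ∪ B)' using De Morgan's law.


U = {1, 2, 3, 4, 5, 6, 7, 8, 9, 10, 11}
A = {1, 7, 8, 10}, B = {3, 8, 10, 11}
A ∪ B = {1, 3, 7, 8, 10, 11}
(A ∪ B)' = U \ (A ∪ B) = {2, 4, 5, 6, 9}
Verification via A' ∩ B': A' = {2, 3, 4, 5, 6, 9, 11}, B' = {1, 2, 4, 5, 6, 7, 9}
A' ∩ B' = {2, 4, 5, 6, 9} ✓

{2, 4, 5, 6, 9}


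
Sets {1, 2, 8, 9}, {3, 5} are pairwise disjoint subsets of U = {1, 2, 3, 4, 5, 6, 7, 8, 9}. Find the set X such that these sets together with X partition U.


U = {1, 2, 3, 4, 5, 6, 7, 8, 9}
Shown blocks: {1, 2, 8, 9}, {3, 5}
A partition's blocks are pairwise disjoint and cover U, so the missing block = U \ (union of shown blocks).
Union of shown blocks: {1, 2, 3, 5, 8, 9}
Missing block = U \ (union) = {4, 6, 7}

{4, 6, 7}


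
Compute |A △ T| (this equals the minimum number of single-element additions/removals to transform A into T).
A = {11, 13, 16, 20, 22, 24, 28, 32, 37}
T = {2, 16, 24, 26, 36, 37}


Set A = {11, 13, 16, 20, 22, 24, 28, 32, 37}
Set T = {2, 16, 24, 26, 36, 37}
Elements to remove from A (in A, not in T): {11, 13, 20, 22, 28, 32} → 6 removals
Elements to add to A (in T, not in A): {2, 26, 36} → 3 additions
Total edits = 6 + 3 = 9

9


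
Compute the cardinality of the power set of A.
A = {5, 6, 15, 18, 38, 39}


Set A = {5, 6, 15, 18, 38, 39}
|A| = 6
The power set P(A) contains all subsets of A.
|P(A)| = 2^|A| = 2^6 = 64

64


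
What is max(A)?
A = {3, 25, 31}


Set A = {3, 25, 31}
Elements in ascending order: 3, 25, 31
The largest element is 31.

31


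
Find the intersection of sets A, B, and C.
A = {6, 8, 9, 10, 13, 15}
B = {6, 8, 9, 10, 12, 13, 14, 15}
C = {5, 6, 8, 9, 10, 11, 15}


Set A = {6, 8, 9, 10, 13, 15}
Set B = {6, 8, 9, 10, 12, 13, 14, 15}
Set C = {5, 6, 8, 9, 10, 11, 15}
First, A ∩ B = {6, 8, 9, 10, 13, 15}
Then, (A ∩ B) ∩ C = {6, 8, 9, 10, 15}

{6, 8, 9, 10, 15}


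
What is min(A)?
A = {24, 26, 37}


Set A = {24, 26, 37}
Elements in ascending order: 24, 26, 37
The smallest element is 24.

24


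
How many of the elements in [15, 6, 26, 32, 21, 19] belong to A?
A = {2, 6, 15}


Set A = {2, 6, 15}
Candidates: [15, 6, 26, 32, 21, 19]
Check each candidate:
15 ∈ A, 6 ∈ A, 26 ∉ A, 32 ∉ A, 21 ∉ A, 19 ∉ A
Count of candidates in A: 2

2


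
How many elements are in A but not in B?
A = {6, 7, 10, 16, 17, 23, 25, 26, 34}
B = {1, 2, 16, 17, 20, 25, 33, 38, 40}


Set A = {6, 7, 10, 16, 17, 23, 25, 26, 34}
Set B = {1, 2, 16, 17, 20, 25, 33, 38, 40}
A \ B = {6, 7, 10, 23, 26, 34}
|A \ B| = 6

6


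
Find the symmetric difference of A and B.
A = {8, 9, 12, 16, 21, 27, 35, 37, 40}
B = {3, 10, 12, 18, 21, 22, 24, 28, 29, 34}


Set A = {8, 9, 12, 16, 21, 27, 35, 37, 40}
Set B = {3, 10, 12, 18, 21, 22, 24, 28, 29, 34}
A △ B = (A \ B) ∪ (B \ A)
Elements in A but not B: {8, 9, 16, 27, 35, 37, 40}
Elements in B but not A: {3, 10, 18, 22, 24, 28, 29, 34}
A △ B = {3, 8, 9, 10, 16, 18, 22, 24, 27, 28, 29, 34, 35, 37, 40}

{3, 8, 9, 10, 16, 18, 22, 24, 27, 28, 29, 34, 35, 37, 40}


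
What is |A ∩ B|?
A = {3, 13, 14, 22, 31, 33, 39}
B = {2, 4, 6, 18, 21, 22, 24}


Set A = {3, 13, 14, 22, 31, 33, 39}
Set B = {2, 4, 6, 18, 21, 22, 24}
A ∩ B = {22}
|A ∩ B| = 1

1


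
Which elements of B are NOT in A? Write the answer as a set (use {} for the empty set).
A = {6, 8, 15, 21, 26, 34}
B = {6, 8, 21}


Set A = {6, 8, 15, 21, 26, 34}
Set B = {6, 8, 21}
Check each element of B against A:
6 ∈ A, 8 ∈ A, 21 ∈ A
Elements of B not in A: {}

{}


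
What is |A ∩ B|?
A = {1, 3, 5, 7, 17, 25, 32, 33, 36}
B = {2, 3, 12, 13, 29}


Set A = {1, 3, 5, 7, 17, 25, 32, 33, 36}
Set B = {2, 3, 12, 13, 29}
A ∩ B = {3}
|A ∩ B| = 1

1


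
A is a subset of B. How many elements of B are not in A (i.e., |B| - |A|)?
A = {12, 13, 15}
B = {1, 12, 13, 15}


Set A = {12, 13, 15}, |A| = 3
Set B = {1, 12, 13, 15}, |B| = 4
Since A ⊆ B: B \ A = {1}
|B| - |A| = 4 - 3 = 1

1


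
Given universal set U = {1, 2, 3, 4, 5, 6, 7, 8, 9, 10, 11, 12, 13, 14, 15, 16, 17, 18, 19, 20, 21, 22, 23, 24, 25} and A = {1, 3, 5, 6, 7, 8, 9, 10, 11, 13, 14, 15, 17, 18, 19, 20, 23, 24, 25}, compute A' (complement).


Universal set U = {1, 2, 3, 4, 5, 6, 7, 8, 9, 10, 11, 12, 13, 14, 15, 16, 17, 18, 19, 20, 21, 22, 23, 24, 25}
Set A = {1, 3, 5, 6, 7, 8, 9, 10, 11, 13, 14, 15, 17, 18, 19, 20, 23, 24, 25}
A' = U \ A = elements in U but not in A
Checking each element of U:
1 (in A, exclude), 2 (not in A, include), 3 (in A, exclude), 4 (not in A, include), 5 (in A, exclude), 6 (in A, exclude), 7 (in A, exclude), 8 (in A, exclude), 9 (in A, exclude), 10 (in A, exclude), 11 (in A, exclude), 12 (not in A, include), 13 (in A, exclude), 14 (in A, exclude), 15 (in A, exclude), 16 (not in A, include), 17 (in A, exclude), 18 (in A, exclude), 19 (in A, exclude), 20 (in A, exclude), 21 (not in A, include), 22 (not in A, include), 23 (in A, exclude), 24 (in A, exclude), 25 (in A, exclude)
A' = {2, 4, 12, 16, 21, 22}

{2, 4, 12, 16, 21, 22}


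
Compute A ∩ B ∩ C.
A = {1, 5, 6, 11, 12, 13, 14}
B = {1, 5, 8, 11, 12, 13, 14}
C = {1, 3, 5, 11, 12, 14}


Set A = {1, 5, 6, 11, 12, 13, 14}
Set B = {1, 5, 8, 11, 12, 13, 14}
Set C = {1, 3, 5, 11, 12, 14}
First, A ∩ B = {1, 5, 11, 12, 13, 14}
Then, (A ∩ B) ∩ C = {1, 5, 11, 12, 14}

{1, 5, 11, 12, 14}


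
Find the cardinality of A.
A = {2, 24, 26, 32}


Set A = {2, 24, 26, 32}
Listing elements: 2, 24, 26, 32
Counting: 4 elements
|A| = 4

4


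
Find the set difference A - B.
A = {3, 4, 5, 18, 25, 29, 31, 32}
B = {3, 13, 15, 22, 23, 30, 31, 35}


Set A = {3, 4, 5, 18, 25, 29, 31, 32}
Set B = {3, 13, 15, 22, 23, 30, 31, 35}
A \ B includes elements in A that are not in B.
Check each element of A:
3 (in B, remove), 4 (not in B, keep), 5 (not in B, keep), 18 (not in B, keep), 25 (not in B, keep), 29 (not in B, keep), 31 (in B, remove), 32 (not in B, keep)
A \ B = {4, 5, 18, 25, 29, 32}

{4, 5, 18, 25, 29, 32}


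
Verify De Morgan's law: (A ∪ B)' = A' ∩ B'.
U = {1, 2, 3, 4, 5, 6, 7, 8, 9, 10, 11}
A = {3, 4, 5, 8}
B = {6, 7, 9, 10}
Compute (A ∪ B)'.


U = {1, 2, 3, 4, 5, 6, 7, 8, 9, 10, 11}
A = {3, 4, 5, 8}, B = {6, 7, 9, 10}
A ∪ B = {3, 4, 5, 6, 7, 8, 9, 10}
(A ∪ B)' = U \ (A ∪ B) = {1, 2, 11}
Verification via A' ∩ B': A' = {1, 2, 6, 7, 9, 10, 11}, B' = {1, 2, 3, 4, 5, 8, 11}
A' ∩ B' = {1, 2, 11} ✓

{1, 2, 11}


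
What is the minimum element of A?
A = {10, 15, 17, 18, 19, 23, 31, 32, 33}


Set A = {10, 15, 17, 18, 19, 23, 31, 32, 33}
Elements in ascending order: 10, 15, 17, 18, 19, 23, 31, 32, 33
The smallest element is 10.

10


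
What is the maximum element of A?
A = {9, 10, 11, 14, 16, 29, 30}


Set A = {9, 10, 11, 14, 16, 29, 30}
Elements in ascending order: 9, 10, 11, 14, 16, 29, 30
The largest element is 30.

30


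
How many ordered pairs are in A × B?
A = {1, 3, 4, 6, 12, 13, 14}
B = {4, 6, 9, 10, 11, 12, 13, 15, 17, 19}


Set A = {1, 3, 4, 6, 12, 13, 14} has 7 elements.
Set B = {4, 6, 9, 10, 11, 12, 13, 15, 17, 19} has 10 elements.
|A × B| = |A| × |B| = 7 × 10 = 70

70


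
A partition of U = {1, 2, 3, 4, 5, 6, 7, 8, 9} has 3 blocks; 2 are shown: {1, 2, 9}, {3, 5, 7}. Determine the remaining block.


U = {1, 2, 3, 4, 5, 6, 7, 8, 9}
Shown blocks: {1, 2, 9}, {3, 5, 7}
A partition's blocks are pairwise disjoint and cover U, so the missing block = U \ (union of shown blocks).
Union of shown blocks: {1, 2, 3, 5, 7, 9}
Missing block = U \ (union) = {4, 6, 8}

{4, 6, 8}


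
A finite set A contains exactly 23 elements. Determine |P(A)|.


The set has 23 elements.
The power set contains all possible subsets.
|P(A)| = 2^|A| = 2^23 = 8388608

8388608


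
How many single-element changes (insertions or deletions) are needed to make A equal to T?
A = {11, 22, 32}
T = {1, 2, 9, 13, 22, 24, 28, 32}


Set A = {11, 22, 32}
Set T = {1, 2, 9, 13, 22, 24, 28, 32}
Elements to remove from A (in A, not in T): {11} → 1 removals
Elements to add to A (in T, not in A): {1, 2, 9, 13, 24, 28} → 6 additions
Total edits = 1 + 6 = 7

7


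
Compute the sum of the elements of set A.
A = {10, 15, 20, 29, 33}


Set A = {10, 15, 20, 29, 33}
Sum = 10 + 15 + 20 + 29 + 33 = 107

107


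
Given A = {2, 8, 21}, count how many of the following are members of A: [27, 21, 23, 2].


Set A = {2, 8, 21}
Candidates: [27, 21, 23, 2]
Check each candidate:
27 ∉ A, 21 ∈ A, 23 ∉ A, 2 ∈ A
Count of candidates in A: 2

2


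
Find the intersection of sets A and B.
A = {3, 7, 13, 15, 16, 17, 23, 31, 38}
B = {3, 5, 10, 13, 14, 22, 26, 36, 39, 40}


Set A = {3, 7, 13, 15, 16, 17, 23, 31, 38}
Set B = {3, 5, 10, 13, 14, 22, 26, 36, 39, 40}
A ∩ B includes only elements in both sets.
Check each element of A against B:
3 ✓, 7 ✗, 13 ✓, 15 ✗, 16 ✗, 17 ✗, 23 ✗, 31 ✗, 38 ✗
A ∩ B = {3, 13}

{3, 13}


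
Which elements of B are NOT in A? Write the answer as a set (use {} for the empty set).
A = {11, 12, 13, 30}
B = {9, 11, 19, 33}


Set A = {11, 12, 13, 30}
Set B = {9, 11, 19, 33}
Check each element of B against A:
9 ∉ A (include), 11 ∈ A, 19 ∉ A (include), 33 ∉ A (include)
Elements of B not in A: {9, 19, 33}

{9, 19, 33}


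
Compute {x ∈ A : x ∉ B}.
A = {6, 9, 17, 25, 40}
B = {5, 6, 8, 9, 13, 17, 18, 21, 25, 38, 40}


Set A = {6, 9, 17, 25, 40}
Set B = {5, 6, 8, 9, 13, 17, 18, 21, 25, 38, 40}
Check each element of A against B:
6 ∈ B, 9 ∈ B, 17 ∈ B, 25 ∈ B, 40 ∈ B
Elements of A not in B: {}

{}


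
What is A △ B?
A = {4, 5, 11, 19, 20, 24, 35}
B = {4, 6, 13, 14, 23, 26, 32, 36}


Set A = {4, 5, 11, 19, 20, 24, 35}
Set B = {4, 6, 13, 14, 23, 26, 32, 36}
A △ B = (A \ B) ∪ (B \ A)
Elements in A but not B: {5, 11, 19, 20, 24, 35}
Elements in B but not A: {6, 13, 14, 23, 26, 32, 36}
A △ B = {5, 6, 11, 13, 14, 19, 20, 23, 24, 26, 32, 35, 36}

{5, 6, 11, 13, 14, 19, 20, 23, 24, 26, 32, 35, 36}


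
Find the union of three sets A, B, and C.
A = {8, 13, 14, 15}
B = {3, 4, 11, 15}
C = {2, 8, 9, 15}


Set A = {8, 13, 14, 15}
Set B = {3, 4, 11, 15}
Set C = {2, 8, 9, 15}
First, A ∪ B = {3, 4, 8, 11, 13, 14, 15}
Then, (A ∪ B) ∪ C = {2, 3, 4, 8, 9, 11, 13, 14, 15}

{2, 3, 4, 8, 9, 11, 13, 14, 15}


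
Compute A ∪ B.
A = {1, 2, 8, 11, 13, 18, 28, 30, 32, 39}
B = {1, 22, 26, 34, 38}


Set A = {1, 2, 8, 11, 13, 18, 28, 30, 32, 39}
Set B = {1, 22, 26, 34, 38}
A ∪ B includes all elements in either set.
Elements from A: {1, 2, 8, 11, 13, 18, 28, 30, 32, 39}
Elements from B not already included: {22, 26, 34, 38}
A ∪ B = {1, 2, 8, 11, 13, 18, 22, 26, 28, 30, 32, 34, 38, 39}

{1, 2, 8, 11, 13, 18, 22, 26, 28, 30, 32, 34, 38, 39}


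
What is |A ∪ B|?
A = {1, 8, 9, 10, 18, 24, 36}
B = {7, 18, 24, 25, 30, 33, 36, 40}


Set A = {1, 8, 9, 10, 18, 24, 36}, |A| = 7
Set B = {7, 18, 24, 25, 30, 33, 36, 40}, |B| = 8
A ∩ B = {18, 24, 36}, |A ∩ B| = 3
|A ∪ B| = |A| + |B| - |A ∩ B| = 7 + 8 - 3 = 12

12


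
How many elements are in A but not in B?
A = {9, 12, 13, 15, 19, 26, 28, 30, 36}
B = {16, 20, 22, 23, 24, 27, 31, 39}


Set A = {9, 12, 13, 15, 19, 26, 28, 30, 36}
Set B = {16, 20, 22, 23, 24, 27, 31, 39}
A \ B = {9, 12, 13, 15, 19, 26, 28, 30, 36}
|A \ B| = 9

9


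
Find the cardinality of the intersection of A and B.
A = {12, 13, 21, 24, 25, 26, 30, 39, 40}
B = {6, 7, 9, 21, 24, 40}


Set A = {12, 13, 21, 24, 25, 26, 30, 39, 40}
Set B = {6, 7, 9, 21, 24, 40}
A ∩ B = {21, 24, 40}
|A ∩ B| = 3

3


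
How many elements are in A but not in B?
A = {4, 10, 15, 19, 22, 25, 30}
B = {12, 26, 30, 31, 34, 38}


Set A = {4, 10, 15, 19, 22, 25, 30}
Set B = {12, 26, 30, 31, 34, 38}
A \ B = {4, 10, 15, 19, 22, 25}
|A \ B| = 6

6


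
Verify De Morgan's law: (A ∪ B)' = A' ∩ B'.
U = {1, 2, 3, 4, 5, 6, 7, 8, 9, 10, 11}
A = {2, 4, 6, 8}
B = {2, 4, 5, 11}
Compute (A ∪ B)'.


U = {1, 2, 3, 4, 5, 6, 7, 8, 9, 10, 11}
A = {2, 4, 6, 8}, B = {2, 4, 5, 11}
A ∪ B = {2, 4, 5, 6, 8, 11}
(A ∪ B)' = U \ (A ∪ B) = {1, 3, 7, 9, 10}
Verification via A' ∩ B': A' = {1, 3, 5, 7, 9, 10, 11}, B' = {1, 3, 6, 7, 8, 9, 10}
A' ∩ B' = {1, 3, 7, 9, 10} ✓

{1, 3, 7, 9, 10}


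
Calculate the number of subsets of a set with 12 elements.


The set has 12 elements.
The power set contains all possible subsets.
|P(A)| = 2^|A| = 2^12 = 4096

4096


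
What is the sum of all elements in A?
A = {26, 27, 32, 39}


Set A = {26, 27, 32, 39}
Sum = 26 + 27 + 32 + 39 = 124

124


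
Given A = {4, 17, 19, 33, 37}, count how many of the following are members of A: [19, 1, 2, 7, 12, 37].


Set A = {4, 17, 19, 33, 37}
Candidates: [19, 1, 2, 7, 12, 37]
Check each candidate:
19 ∈ A, 1 ∉ A, 2 ∉ A, 7 ∉ A, 12 ∉ A, 37 ∈ A
Count of candidates in A: 2

2


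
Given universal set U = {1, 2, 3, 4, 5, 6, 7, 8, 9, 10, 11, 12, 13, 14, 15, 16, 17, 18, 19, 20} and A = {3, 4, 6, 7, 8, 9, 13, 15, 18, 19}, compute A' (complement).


Universal set U = {1, 2, 3, 4, 5, 6, 7, 8, 9, 10, 11, 12, 13, 14, 15, 16, 17, 18, 19, 20}
Set A = {3, 4, 6, 7, 8, 9, 13, 15, 18, 19}
A' = U \ A = elements in U but not in A
Checking each element of U:
1 (not in A, include), 2 (not in A, include), 3 (in A, exclude), 4 (in A, exclude), 5 (not in A, include), 6 (in A, exclude), 7 (in A, exclude), 8 (in A, exclude), 9 (in A, exclude), 10 (not in A, include), 11 (not in A, include), 12 (not in A, include), 13 (in A, exclude), 14 (not in A, include), 15 (in A, exclude), 16 (not in A, include), 17 (not in A, include), 18 (in A, exclude), 19 (in A, exclude), 20 (not in A, include)
A' = {1, 2, 5, 10, 11, 12, 14, 16, 17, 20}

{1, 2, 5, 10, 11, 12, 14, 16, 17, 20}


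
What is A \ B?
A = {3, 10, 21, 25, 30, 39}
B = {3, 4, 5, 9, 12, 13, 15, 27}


Set A = {3, 10, 21, 25, 30, 39}
Set B = {3, 4, 5, 9, 12, 13, 15, 27}
A \ B includes elements in A that are not in B.
Check each element of A:
3 (in B, remove), 10 (not in B, keep), 21 (not in B, keep), 25 (not in B, keep), 30 (not in B, keep), 39 (not in B, keep)
A \ B = {10, 21, 25, 30, 39}

{10, 21, 25, 30, 39}


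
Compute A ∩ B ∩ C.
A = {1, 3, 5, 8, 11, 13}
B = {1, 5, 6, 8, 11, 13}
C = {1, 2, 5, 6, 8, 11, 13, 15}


Set A = {1, 3, 5, 8, 11, 13}
Set B = {1, 5, 6, 8, 11, 13}
Set C = {1, 2, 5, 6, 8, 11, 13, 15}
First, A ∩ B = {1, 5, 8, 11, 13}
Then, (A ∩ B) ∩ C = {1, 5, 8, 11, 13}

{1, 5, 8, 11, 13}


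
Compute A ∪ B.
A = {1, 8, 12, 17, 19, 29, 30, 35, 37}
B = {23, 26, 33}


Set A = {1, 8, 12, 17, 19, 29, 30, 35, 37}
Set B = {23, 26, 33}
A ∪ B includes all elements in either set.
Elements from A: {1, 8, 12, 17, 19, 29, 30, 35, 37}
Elements from B not already included: {23, 26, 33}
A ∪ B = {1, 8, 12, 17, 19, 23, 26, 29, 30, 33, 35, 37}

{1, 8, 12, 17, 19, 23, 26, 29, 30, 33, 35, 37}
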